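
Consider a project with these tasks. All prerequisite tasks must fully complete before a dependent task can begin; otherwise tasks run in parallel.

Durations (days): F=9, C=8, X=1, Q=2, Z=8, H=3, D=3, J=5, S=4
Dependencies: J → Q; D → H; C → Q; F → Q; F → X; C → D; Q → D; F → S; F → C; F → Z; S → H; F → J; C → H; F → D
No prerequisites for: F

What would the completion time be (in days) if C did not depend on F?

22

Original critical path: F→C→Q→D→H = 9+8+2+3+3 = 25 ⇒ 25 days.
Without F→C, C's earliest start moves from 9 to 0.
The longest chain is now F→J→Q→D→H = 9+5+2+3+3 = 22, so the project takes 22 days.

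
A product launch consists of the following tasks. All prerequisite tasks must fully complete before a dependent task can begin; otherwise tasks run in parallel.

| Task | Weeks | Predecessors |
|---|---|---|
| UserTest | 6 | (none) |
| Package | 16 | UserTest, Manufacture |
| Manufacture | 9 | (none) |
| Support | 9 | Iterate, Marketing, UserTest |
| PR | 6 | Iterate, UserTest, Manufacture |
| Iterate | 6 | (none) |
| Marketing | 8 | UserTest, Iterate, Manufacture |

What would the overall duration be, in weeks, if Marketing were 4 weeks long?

Actual critical path: Manufacture→Marketing→Support = 9+8+9 = 26 ⇒ 26 weeks.
Since Marketing is critical, the -4 change carries straight to that chain (now 22 weeks).
New critical path: Manufacture→Package = 9+16 = 25 ⇒ 25 weeks.

25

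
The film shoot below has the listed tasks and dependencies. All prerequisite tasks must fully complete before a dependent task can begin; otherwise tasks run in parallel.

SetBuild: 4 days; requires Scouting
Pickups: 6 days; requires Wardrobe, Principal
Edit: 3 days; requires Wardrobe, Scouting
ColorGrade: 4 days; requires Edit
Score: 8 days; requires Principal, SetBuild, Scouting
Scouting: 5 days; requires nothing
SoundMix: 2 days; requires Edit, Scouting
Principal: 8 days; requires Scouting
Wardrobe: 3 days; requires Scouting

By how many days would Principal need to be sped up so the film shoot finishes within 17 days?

4

Current finish: 21 days; target: 17.
Principal is on every critical path, so each day cut from Principal cuts the finish by one (this holds down to a finish of 17).
Need 21 − 17 = 4 days off Principal → Principal becomes 4 days, finish becomes 17.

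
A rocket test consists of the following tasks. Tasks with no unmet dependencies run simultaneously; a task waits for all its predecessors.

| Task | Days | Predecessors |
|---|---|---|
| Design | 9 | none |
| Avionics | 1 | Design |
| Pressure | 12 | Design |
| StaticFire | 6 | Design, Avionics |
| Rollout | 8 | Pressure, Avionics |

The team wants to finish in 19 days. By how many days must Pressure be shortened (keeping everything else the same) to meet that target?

10

Current finish: 29 days; target: 19.
Pressure is on every critical path, so each day cut from Pressure cuts the finish by one (this holds down to a finish of 18).
Need 29 − 19 = 10 days off Pressure → Pressure becomes 2 days, finish becomes 19.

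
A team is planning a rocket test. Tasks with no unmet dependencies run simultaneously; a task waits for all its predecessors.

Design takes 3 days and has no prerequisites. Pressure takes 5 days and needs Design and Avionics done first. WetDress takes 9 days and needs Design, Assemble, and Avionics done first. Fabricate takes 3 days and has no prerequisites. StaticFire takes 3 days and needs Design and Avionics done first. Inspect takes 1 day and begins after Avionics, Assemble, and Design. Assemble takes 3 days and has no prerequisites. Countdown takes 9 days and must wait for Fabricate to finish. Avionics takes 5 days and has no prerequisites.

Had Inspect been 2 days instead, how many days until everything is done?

14

Baseline: Avionics→WetDress = 5+9 = 14 → 14 days.
Inspect has 8 days of float (longest path through it is 6).
No other chain overtakes it, so the finish is 14 days.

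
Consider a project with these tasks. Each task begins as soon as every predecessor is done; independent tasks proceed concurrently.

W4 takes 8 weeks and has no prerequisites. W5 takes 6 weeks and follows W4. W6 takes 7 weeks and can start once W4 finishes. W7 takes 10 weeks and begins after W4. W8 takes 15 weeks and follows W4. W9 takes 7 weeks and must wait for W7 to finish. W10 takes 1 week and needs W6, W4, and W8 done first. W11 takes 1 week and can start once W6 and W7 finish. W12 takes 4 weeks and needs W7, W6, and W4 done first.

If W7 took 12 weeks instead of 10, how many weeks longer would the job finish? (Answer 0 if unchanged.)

The binding path is W4→W7→W9 = 8+10+7 = 25; finish at 25 weeks.
W7 is on the critical path; changing it to 12 makes that path 27 weeks.
The critical path is still W4→W7→W9; finish is now 27 weeks.
Change in finish: 27 − 25 = +2 weeks.

2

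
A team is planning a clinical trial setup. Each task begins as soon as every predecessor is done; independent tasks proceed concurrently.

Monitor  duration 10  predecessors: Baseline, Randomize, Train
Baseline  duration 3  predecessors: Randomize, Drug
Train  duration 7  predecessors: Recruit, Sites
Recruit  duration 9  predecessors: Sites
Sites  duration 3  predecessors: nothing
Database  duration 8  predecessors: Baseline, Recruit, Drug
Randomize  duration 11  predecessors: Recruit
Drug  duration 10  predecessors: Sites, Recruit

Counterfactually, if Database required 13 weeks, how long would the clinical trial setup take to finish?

Critical path before the change: Sites→Recruit→Randomize→Baseline→Monitor = 3+9+11+3+10 = 36 giving 36 weeks.
The longest path through Database is only 34 weeks, so Database has float 2.
The binding chain switches to Sites→Recruit→Randomize→Baseline→Database = 3+9+11+3+13 = 39; finish 39 weeks.

39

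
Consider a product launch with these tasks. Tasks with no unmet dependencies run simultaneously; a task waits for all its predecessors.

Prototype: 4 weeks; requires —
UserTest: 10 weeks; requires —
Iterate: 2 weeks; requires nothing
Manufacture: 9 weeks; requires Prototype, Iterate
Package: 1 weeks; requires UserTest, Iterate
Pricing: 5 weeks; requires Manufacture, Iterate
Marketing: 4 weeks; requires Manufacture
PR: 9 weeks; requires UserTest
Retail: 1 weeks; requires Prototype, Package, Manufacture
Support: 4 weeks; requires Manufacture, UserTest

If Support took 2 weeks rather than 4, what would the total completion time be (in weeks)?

19

The binding path is UserTest→PR = 10+9 = 19; finish at 19 weeks.
Support has 2 weeks of float (longest path through it is 17).
The critical path is still UserTest→PR; finish is now 19 weeks.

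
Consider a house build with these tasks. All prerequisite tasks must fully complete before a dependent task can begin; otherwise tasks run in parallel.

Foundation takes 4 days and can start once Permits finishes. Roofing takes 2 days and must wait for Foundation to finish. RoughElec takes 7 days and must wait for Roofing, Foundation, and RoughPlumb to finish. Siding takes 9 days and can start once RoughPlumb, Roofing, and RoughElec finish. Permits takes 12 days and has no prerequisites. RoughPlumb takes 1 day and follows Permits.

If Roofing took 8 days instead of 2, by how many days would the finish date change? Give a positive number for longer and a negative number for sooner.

6

The binding path is Permits→Foundation→Roofing→RoughElec→Siding = 12+4+2+7+9 = 34; finish at 34 days.
Roofing is on the critical path; changing it to 8 makes that path 40 days.
The critical path is still Permits→Foundation→Roofing→RoughElec→Siding; finish is now 40 days.
Change in finish: 40 − 34 = +6 days.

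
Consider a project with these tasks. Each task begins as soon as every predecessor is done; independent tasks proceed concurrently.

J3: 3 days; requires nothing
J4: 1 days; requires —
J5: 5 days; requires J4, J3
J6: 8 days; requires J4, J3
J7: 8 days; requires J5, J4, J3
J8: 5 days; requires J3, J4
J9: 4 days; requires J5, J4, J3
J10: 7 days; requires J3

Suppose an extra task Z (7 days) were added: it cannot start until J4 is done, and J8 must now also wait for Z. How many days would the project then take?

Originally the project takes 16 days.
With Z inserted, J8 now waits for max(J3, J4, Z).
New critical path: J3→J5→J7 = 3+5+8 = 16 ⇒ 16 days.

16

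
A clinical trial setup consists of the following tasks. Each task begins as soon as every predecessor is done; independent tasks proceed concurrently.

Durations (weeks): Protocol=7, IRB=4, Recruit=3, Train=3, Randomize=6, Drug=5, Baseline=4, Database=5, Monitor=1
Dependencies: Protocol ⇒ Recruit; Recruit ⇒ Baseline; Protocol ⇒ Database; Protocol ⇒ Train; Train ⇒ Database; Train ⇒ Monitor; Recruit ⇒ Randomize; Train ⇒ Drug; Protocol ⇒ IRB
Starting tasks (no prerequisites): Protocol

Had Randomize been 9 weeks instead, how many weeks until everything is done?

19

As given, the longest chain is Protocol→Recruit→Randomize = 7+3+6 = 16, so the finish is 16 weeks.
Randomize lies on that path, so at 9 weeks the path becomes 19 weeks.
That remains the longest chain; total 19 weeks.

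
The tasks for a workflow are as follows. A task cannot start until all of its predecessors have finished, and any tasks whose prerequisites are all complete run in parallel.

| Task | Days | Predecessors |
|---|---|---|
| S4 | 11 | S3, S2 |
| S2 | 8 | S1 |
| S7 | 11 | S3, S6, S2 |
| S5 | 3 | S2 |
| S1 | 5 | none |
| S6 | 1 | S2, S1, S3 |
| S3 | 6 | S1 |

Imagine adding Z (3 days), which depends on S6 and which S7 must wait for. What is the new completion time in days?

28

Originally the project takes 25 days.
With Z inserted, S7 now waits for max(S3, S6, S2, Z).
New critical path: S1→S2→S6→Z→S7 = 5+8+1+3+11 = 28 ⇒ 28 days.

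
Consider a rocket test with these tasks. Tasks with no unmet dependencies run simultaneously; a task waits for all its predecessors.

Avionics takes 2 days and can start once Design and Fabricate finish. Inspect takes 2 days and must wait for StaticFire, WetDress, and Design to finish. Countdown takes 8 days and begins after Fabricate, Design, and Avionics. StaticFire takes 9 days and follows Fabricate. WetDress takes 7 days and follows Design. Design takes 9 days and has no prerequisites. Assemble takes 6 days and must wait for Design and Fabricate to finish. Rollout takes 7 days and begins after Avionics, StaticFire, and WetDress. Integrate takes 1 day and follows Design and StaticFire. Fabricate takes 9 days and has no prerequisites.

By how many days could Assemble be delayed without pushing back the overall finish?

10

Fabricate→StaticFire→Rollout = 9+9+7 = 25 sets the makespan at 25 days.
Longest path through Assemble: 15 days (earliest finish 15, latest finish 25).
So Assemble can slip 25 − 15 = 10 days.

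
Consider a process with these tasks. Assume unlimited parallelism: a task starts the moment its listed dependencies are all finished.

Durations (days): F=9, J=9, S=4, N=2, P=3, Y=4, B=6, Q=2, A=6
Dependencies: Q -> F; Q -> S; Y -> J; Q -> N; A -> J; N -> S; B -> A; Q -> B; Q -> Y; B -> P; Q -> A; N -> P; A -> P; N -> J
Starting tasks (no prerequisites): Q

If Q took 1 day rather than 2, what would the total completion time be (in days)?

22

Actual critical path: Q→B→A→J = 2+6+6+9 = 23 ⇒ 23 days.
Q lies on that path, so at 1 day the path becomes 22 days.
That remains the longest chain; total 22 days.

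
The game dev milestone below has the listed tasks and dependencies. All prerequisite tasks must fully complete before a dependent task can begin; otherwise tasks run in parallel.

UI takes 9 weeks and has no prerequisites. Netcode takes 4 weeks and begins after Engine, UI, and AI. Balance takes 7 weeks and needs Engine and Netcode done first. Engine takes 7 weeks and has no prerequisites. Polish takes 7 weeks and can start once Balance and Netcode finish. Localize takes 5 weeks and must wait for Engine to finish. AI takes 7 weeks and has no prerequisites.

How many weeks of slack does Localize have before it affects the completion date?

15

Critical path: UI→Netcode→Balance→Polish = 9+4+7+7 = 27, so the finish is 27 weeks.
Localize finishes as early as 12 and must finish by 27.
Float = 27 − 12 = 15.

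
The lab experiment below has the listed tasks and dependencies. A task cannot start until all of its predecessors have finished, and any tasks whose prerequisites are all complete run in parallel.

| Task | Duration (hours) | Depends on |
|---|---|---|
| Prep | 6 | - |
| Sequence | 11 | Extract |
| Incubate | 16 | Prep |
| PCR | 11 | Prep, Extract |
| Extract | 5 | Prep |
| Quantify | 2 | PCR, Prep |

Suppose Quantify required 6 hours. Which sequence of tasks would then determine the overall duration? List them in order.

The binding path is Prep→Extract→PCR→Quantify = 6+5+11+2 = 24; finish at 24 hours.
Quantify is on the critical path; changing it to 6 makes that path 28 hours.
No other chain overtakes it, so the finish is 28 hours.

Prep, Extract, PCR, Quantify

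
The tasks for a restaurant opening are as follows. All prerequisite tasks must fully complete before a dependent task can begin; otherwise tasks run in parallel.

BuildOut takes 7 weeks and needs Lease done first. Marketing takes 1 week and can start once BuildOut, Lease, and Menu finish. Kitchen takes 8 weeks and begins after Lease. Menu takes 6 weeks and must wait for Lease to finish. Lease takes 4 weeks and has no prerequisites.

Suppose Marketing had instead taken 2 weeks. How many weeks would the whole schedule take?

13

As given, the longest chain is Lease→BuildOut→Marketing = 4+7+1 = 12, so the finish is 12 weeks.
Marketing is on the critical path; changing it to 2 makes that path 13 weeks.
The critical path is still Lease→BuildOut→Marketing; finish is now 13 weeks.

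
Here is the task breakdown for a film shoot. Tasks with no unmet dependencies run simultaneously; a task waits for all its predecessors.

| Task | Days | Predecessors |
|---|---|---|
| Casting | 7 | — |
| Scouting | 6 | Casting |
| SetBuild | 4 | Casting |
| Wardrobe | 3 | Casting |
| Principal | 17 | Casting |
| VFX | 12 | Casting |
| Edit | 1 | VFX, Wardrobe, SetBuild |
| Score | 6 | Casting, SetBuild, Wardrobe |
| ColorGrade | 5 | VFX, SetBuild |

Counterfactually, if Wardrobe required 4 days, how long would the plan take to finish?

Critical path before the change: Casting→Principal = 7+17 = 24 giving 24 days.
The longest path through Wardrobe is only 16 days, so Wardrobe has float 8.
The critical path is still Casting→Principal; finish is now 24 days.

24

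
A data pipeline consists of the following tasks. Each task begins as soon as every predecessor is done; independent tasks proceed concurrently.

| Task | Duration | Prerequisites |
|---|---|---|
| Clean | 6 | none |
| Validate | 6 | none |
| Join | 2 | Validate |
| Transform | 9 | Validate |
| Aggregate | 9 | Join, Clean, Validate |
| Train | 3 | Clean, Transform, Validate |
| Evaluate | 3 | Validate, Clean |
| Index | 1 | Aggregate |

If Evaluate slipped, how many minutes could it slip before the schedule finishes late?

The longest chain is Validate→Join→Aggregate→Index = 6+2+9+1 = 18; overall finish 18 minutes.
Evaluate finishes as early as 9 and must finish by 18.
Slack of Evaluate = 15 − 6 = 9 minutes.

9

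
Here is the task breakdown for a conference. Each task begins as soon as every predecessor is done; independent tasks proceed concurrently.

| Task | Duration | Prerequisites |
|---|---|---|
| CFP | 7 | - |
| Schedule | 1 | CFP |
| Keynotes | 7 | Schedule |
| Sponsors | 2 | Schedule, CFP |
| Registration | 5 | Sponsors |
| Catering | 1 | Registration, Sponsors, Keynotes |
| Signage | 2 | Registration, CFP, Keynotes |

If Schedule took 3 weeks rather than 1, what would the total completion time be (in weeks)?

Actual critical path: CFP→Schedule→Keynotes→Signage = 7+1+7+2 = 17 ⇒ 17 weeks.
Schedule lies on that path, so at 3 weeks the path becomes 19 weeks.
No other chain overtakes it, so the finish is 19 weeks.

19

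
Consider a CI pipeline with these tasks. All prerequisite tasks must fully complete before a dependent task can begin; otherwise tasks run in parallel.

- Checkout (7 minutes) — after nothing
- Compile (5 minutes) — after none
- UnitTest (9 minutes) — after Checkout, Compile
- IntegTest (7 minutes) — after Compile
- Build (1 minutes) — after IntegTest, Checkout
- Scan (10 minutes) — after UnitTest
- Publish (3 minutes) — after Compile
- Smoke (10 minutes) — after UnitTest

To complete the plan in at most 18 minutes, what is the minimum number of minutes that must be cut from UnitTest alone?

8

Current finish: 26 minutes; target: 18.
UnitTest is on every critical path, so each minute cut from UnitTest cuts the finish by one (this holds down to a finish of 18).
Need 26 − 18 = 8 minutes off UnitTest → UnitTest becomes 1 minute, finish becomes 18.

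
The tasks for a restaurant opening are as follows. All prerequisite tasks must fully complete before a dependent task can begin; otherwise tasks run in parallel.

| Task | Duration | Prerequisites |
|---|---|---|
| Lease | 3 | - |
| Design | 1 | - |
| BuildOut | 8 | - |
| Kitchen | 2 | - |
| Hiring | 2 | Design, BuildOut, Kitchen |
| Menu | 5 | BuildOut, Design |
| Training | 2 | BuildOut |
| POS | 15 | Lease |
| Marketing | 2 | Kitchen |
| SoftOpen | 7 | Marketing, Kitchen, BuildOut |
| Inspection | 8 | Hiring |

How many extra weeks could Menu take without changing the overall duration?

Critical path: Lease→POS = 3+15 = 18, so the finish is 18 weeks.
Longest path through Menu: 13 weeks (earliest finish 13, latest finish 18).
Float = 18 − 13 = 5.

5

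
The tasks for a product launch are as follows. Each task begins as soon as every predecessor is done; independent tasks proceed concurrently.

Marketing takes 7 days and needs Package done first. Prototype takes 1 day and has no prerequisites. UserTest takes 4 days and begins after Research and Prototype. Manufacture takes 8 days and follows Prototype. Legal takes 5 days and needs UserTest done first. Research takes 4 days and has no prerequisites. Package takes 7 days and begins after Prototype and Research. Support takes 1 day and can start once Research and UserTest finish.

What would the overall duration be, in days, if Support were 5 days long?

18

Actual critical path: Research→Package→Marketing = 4+7+7 = 18 ⇒ 18 days.
Support has 9 days of float (longest path through it is 9).
The critical path is still Research→Package→Marketing; finish is now 18 days.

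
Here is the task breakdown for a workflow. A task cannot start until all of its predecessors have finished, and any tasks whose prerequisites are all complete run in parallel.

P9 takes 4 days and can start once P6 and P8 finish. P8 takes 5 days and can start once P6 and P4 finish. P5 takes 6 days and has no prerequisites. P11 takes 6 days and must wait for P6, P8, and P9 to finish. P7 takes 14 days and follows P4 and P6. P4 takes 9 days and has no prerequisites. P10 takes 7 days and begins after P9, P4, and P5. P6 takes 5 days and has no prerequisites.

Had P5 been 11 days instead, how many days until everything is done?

25

As given, the longest chain is P4→P8→P9→P10 = 9+5+4+7 = 25, so the finish is 25 days.
The longest path through P5 is only 13 days, so P5 has float 12.
That remains the longest chain; total 25 days.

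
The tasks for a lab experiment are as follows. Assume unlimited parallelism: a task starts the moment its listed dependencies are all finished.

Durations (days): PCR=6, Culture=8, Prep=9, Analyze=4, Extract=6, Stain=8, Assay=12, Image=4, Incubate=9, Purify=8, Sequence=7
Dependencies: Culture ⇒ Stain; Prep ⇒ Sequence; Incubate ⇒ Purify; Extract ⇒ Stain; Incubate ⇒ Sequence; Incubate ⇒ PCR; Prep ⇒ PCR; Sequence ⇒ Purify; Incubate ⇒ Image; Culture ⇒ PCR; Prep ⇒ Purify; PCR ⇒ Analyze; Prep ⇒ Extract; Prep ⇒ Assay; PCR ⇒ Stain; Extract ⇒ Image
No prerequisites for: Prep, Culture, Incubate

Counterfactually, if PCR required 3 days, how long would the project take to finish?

24

Critical path before the change: Prep→Sequence→Purify = 9+7+8 = 24 giving 24 days.
PCR is off the critical path — its longest chain is 23 days, giving 1 of slack.
No other chain overtakes it, so the finish is 24 days.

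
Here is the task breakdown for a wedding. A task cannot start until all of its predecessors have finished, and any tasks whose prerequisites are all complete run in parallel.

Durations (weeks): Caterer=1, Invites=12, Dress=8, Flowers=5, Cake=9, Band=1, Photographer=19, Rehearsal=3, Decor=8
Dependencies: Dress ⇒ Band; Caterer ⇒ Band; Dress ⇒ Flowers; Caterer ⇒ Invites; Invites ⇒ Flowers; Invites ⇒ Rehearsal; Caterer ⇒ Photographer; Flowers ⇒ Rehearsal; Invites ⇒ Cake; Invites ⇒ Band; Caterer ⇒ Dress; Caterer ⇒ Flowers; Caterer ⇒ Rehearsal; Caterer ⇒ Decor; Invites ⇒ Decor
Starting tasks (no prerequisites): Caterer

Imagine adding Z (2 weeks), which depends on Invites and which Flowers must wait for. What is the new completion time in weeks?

Originally the job takes 22 weeks.
With Z inserted, Flowers now waits for max(Invites, Caterer, Dress, Z).
New critical path: Caterer→Invites→Z→Flowers→Rehearsal = 1+12+2+5+3 = 23 ⇒ 23 weeks.

23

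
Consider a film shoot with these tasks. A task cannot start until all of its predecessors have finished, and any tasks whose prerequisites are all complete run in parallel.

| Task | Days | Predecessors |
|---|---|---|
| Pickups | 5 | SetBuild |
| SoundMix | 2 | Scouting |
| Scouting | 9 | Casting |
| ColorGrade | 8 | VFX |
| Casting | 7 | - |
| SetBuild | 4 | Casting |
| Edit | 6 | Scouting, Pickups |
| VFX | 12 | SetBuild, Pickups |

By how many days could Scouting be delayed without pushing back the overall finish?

14

Casting→SetBuild→Pickups→VFX→ColorGrade = 7+4+5+12+8 = 36 sets the makespan at 36 days.
The longest chain containing Scouting totals 22 days.
So Scouting can slip 30 − 16 = 14 days.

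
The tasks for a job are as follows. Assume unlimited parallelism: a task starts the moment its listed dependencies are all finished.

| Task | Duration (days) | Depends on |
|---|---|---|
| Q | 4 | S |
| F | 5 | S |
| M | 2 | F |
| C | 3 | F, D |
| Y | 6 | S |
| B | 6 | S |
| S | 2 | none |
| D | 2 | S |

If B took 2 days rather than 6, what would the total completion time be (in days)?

10

Baseline: S→F→C = 2+5+3 = 10 → 10 days.
B is off the critical path — its longest chain is 8 days, giving 2 of slack.
That remains the longest chain; total 10 days.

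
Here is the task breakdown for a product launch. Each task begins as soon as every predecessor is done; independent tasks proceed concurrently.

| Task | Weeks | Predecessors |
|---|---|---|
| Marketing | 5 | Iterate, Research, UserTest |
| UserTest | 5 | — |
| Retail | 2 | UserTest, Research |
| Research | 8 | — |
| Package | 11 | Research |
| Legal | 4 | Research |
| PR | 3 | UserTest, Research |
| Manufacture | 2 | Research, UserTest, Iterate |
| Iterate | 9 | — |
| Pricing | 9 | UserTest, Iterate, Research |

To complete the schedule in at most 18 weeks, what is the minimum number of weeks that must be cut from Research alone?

1

Current finish: 19 weeks; target: 18.
Research is on every critical path, so each week cut from Research cuts the finish by one (this holds down to a finish of 18).
Need 19 − 18 = 1 week off Research → Research becomes 7 weeks, finish becomes 18.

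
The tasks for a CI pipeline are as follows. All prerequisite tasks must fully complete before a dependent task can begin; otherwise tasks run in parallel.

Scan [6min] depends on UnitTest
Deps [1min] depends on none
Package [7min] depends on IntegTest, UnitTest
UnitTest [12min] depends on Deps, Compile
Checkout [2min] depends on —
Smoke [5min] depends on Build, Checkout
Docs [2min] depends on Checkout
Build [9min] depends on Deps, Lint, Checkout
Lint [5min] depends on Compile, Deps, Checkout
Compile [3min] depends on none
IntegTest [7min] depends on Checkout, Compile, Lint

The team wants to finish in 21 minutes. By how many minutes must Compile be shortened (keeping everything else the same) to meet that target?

Current finish: 22 minutes; target: 21.
Compile is on every critical path, so each minute cut from Compile cuts the finish by one (this holds down to a finish of 21).
Need 22 − 21 = 1 minute off Compile → Compile becomes 2 minutes, finish becomes 21.

1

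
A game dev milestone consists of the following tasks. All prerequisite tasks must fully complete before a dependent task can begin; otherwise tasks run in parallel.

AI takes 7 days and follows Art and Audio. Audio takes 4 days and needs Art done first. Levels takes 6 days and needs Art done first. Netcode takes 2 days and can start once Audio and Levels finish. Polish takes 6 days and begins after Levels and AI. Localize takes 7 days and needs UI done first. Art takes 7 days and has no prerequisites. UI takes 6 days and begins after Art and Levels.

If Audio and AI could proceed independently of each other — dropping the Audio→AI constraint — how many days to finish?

26

With the dependency in place, Art→Levels→UI→Localize = 7+6+6+7 = 26 sets the finish at 26 days.
Without Audio→AI, AI's earliest start moves from 11 to 7.
New critical path: Art→Levels→UI→Localize = 7+6+6+7 = 26 ⇒ 26 days.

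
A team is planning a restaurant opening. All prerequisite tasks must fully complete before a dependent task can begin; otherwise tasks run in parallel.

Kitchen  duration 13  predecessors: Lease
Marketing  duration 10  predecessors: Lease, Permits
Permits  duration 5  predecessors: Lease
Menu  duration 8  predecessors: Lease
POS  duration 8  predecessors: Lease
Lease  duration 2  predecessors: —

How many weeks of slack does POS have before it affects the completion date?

7

Critical path: Lease→Permits→Marketing = 2+5+10 = 17, so the finish is 17 weeks.
Longest path through POS: 10 weeks (earliest finish 10, latest finish 17).
So POS can slip 17 − 10 = 7 weeks.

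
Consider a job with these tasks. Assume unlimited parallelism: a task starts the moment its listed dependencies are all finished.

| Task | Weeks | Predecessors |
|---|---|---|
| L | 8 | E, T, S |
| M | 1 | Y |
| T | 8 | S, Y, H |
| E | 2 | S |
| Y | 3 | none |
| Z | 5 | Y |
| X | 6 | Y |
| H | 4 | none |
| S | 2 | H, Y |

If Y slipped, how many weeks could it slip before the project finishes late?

1

The longest chain is H→S→T→L = 4+2+8+8 = 22; overall finish 22 weeks.
Y finishes as early as 3 and must finish by 4.
So Y can slip 4 − 3 = 1 week.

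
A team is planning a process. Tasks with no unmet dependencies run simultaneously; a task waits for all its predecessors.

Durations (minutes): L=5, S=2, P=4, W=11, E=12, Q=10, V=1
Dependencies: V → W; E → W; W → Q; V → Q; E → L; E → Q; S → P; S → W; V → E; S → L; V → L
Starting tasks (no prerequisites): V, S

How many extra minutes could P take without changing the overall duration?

28

Critical path: V→E→W→Q = 1+12+11+10 = 34, so the finish is 34 minutes.
P finishes as early as 6 and must finish by 34.
Slack of P = 30 − 2 = 28 minutes.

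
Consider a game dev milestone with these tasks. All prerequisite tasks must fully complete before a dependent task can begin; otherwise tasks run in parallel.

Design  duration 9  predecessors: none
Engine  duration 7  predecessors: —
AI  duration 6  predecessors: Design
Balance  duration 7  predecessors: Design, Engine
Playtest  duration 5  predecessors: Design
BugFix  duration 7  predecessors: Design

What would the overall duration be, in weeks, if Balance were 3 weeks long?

Actual critical path: Design→Balance = 9+7 = 16 ⇒ 16 weeks.
Since Balance is critical, the -4 change carries straight to that chain (now 12 weeks).
Now Design→BugFix = 9+7 = 16 is longest, so the finish becomes 16 weeks.

16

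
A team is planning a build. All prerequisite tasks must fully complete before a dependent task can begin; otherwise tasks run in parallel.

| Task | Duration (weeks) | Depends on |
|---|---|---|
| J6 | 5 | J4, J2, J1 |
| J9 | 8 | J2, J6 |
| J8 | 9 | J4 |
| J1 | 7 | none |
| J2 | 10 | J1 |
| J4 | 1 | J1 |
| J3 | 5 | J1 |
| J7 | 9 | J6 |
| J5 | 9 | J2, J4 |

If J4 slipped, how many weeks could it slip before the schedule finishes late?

9

The longest chain is J1→J2→J6→J7 = 7+10+5+9 = 31; overall finish 31 weeks.
Longest path through J4: 22 weeks (earliest finish 8, latest finish 17).
So J4 can slip 17 − 8 = 9 weeks.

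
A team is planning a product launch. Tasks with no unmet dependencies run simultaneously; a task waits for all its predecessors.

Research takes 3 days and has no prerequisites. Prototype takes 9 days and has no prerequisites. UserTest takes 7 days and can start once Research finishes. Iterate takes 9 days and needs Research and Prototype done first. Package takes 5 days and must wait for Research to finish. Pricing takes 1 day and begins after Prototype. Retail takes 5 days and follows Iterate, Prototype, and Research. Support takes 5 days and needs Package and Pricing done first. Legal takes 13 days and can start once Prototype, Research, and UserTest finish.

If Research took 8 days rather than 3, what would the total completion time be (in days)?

Actual critical path: Research→UserTest→Legal = 3+7+13 = 23 ⇒ 23 days.
Research is on the critical path; changing it to 8 makes that path 28 days.
That remains the longest chain; total 28 days.

28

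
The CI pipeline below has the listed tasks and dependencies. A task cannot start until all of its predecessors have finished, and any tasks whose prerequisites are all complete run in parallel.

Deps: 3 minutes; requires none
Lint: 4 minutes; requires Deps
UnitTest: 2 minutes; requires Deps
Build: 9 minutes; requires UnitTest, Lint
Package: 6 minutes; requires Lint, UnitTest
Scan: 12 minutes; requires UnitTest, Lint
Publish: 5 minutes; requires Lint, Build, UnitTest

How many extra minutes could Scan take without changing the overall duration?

The longest chain is Deps→Lint→Build→Publish = 3+4+9+5 = 21; overall finish 21 minutes.
The longest chain containing Scan totals 19 minutes.
Float = 21 − 19 = 2.

2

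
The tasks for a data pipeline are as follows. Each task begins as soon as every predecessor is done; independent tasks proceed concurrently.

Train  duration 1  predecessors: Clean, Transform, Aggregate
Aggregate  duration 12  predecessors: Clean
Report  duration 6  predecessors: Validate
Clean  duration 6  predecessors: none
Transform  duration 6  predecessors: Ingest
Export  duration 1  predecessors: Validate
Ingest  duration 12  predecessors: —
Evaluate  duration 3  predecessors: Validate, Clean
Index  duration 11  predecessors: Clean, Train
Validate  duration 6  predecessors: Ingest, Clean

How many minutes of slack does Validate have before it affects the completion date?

6

Ingest→Transform→Train→Index = 12+6+1+11 = 30 sets the makespan at 30 minutes.
Longest path through Validate: 24 minutes (earliest finish 18, latest finish 24).
Float = 30 − 24 = 6.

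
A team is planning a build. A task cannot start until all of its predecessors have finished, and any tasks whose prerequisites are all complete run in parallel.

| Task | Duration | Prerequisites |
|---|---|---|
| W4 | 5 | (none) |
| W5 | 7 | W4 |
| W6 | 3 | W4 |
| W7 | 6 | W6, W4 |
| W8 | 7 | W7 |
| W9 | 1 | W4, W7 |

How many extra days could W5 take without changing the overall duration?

W4→W6→W7→W8 = 5+3+6+7 = 21 sets the makespan at 21 days.
The longest chain containing W5 totals 12 days.
So W5 can slip 21 − 12 = 9 days.

9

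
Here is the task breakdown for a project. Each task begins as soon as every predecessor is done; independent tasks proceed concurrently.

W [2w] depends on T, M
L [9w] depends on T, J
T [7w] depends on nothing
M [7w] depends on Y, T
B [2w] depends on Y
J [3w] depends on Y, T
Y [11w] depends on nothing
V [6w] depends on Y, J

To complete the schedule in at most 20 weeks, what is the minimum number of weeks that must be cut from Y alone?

3

Current finish: 23 weeks; target: 20.
Y is on every critical path, so each week cut from Y cuts the finish by one (this holds down to a finish of 19).
Need 23 − 20 = 3 weeks off Y → Y becomes 8 weeks, finish becomes 20.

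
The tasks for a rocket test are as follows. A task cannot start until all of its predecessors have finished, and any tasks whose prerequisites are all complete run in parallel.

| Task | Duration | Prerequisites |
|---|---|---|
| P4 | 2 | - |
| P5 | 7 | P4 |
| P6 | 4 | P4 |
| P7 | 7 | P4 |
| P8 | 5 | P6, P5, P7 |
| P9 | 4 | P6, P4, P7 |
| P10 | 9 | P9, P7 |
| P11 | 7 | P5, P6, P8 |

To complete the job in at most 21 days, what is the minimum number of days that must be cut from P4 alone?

1

Current finish: 22 days; target: 21.
P4 is on every critical path, so each day cut from P4 cuts the finish by one (this holds down to a finish of 21).
Need 22 − 21 = 1 day off P4 → P4 becomes 1 day, finish becomes 21.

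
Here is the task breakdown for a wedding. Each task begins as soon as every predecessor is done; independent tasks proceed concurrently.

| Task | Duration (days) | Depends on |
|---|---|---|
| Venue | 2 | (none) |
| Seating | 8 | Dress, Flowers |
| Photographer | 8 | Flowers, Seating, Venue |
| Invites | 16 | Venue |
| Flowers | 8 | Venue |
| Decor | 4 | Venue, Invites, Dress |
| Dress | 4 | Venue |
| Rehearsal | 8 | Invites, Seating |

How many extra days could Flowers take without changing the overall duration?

0

Venue→Invites→Rehearsal = 2+16+8 = 26 sets the makespan at 26 days.
The longest chain containing Flowers totals 26 days.
Float = 26 − 26 = 0.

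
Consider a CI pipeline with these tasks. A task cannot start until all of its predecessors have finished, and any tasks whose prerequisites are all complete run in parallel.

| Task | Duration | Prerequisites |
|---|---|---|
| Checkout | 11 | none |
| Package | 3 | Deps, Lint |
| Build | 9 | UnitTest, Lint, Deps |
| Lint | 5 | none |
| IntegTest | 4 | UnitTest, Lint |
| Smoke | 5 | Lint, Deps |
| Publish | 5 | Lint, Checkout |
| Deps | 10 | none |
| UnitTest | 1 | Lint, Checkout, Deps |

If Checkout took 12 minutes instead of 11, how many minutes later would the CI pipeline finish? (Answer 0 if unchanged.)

Actual critical path: Checkout→UnitTest→Build = 11+1+9 = 21 ⇒ 21 minutes.
Since Checkout is critical, the +1 change carries straight to that chain (now 22 minutes).
The critical path is still Checkout→UnitTest→Build; finish is now 22 minutes.
Change in finish: 22 − 21 = +1 minutes.

1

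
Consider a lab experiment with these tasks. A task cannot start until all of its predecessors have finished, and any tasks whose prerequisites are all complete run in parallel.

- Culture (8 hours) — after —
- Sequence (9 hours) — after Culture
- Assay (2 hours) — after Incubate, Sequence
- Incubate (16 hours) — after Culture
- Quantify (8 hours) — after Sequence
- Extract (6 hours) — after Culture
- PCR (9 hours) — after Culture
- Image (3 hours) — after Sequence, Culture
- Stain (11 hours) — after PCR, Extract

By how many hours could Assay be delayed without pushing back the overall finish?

2

Culture→PCR→Stain = 8+9+11 = 28 sets the makespan at 28 hours.
The longest chain containing Assay totals 26 hours.
Slack of Assay = 26 − 24 = 2 hours.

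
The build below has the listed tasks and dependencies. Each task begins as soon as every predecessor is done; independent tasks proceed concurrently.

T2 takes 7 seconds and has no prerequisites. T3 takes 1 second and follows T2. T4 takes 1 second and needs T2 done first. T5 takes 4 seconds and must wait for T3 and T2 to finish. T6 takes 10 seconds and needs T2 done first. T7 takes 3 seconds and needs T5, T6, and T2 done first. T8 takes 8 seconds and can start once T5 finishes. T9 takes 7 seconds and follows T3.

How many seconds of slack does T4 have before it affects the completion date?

Critical path: T2→T3→T5→T8 = 7+1+4+8 = 20, so the finish is 20 seconds.
Longest path through T4: 8 seconds (earliest finish 8, latest finish 20).
So T4 can slip 20 − 8 = 12 seconds.

12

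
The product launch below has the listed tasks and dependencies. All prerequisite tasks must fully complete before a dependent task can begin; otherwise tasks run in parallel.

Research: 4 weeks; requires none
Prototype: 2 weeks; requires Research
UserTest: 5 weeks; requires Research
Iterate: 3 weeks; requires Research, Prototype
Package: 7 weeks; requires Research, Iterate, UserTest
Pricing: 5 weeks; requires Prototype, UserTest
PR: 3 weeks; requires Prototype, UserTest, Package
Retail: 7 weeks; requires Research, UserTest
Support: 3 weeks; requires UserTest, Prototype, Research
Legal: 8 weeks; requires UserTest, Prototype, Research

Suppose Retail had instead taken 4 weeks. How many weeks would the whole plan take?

19

The binding path is Research→Prototype→Iterate→Package→PR = 4+2+3+7+3 = 19; finish at 19 weeks.
The longest path through Retail is only 16 weeks, so Retail has float 3.
No other chain overtakes it, so the finish is 19 weeks.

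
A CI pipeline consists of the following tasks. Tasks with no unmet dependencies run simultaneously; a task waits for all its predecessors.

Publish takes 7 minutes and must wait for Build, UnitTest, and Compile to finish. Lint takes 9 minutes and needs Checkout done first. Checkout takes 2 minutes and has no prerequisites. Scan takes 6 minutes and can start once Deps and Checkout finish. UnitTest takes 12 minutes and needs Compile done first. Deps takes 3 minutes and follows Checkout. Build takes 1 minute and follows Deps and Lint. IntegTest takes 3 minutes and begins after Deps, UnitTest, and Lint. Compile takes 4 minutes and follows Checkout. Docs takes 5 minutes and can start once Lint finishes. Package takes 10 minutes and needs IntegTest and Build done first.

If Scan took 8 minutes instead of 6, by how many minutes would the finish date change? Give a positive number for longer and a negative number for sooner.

0

Actual critical path: Checkout→Compile→UnitTest→IntegTest→Package = 2+4+12+3+10 = 31 ⇒ 31 minutes.
Scan has 20 minutes of float (longest path through it is 11).
That remains the longest chain; total 31 minutes.
Change in finish: 31 − 31 = +0 minutes.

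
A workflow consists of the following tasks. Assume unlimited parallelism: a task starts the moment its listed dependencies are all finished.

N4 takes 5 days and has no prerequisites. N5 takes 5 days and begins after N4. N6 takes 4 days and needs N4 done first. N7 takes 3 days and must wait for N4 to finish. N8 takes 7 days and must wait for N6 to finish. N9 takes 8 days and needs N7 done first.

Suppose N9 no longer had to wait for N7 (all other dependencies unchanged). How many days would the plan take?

16

Original critical path: N4→N6→N8 = 5+4+7 = 16 ⇒ 16 days.
Without N7→N9, N9's earliest start moves from 8 to 0.
New critical path: N4→N6→N8 = 5+4+7 = 16 ⇒ 16 days.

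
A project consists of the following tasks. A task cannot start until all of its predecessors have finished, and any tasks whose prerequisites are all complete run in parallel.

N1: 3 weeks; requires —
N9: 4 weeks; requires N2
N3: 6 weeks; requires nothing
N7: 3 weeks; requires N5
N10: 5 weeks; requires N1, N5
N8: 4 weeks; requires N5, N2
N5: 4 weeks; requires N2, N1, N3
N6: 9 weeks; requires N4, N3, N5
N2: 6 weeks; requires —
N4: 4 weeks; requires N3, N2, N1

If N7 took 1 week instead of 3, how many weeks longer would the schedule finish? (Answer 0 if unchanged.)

Critical path before the change: N2→N4→N6 = 6+4+9 = 19 giving 19 weeks.
N7 has 6 weeks of float (longest path through it is 13).
The critical path is still N2→N4→N6; finish is now 19 weeks.
Change in finish: 19 − 19 = +0 weeks.

0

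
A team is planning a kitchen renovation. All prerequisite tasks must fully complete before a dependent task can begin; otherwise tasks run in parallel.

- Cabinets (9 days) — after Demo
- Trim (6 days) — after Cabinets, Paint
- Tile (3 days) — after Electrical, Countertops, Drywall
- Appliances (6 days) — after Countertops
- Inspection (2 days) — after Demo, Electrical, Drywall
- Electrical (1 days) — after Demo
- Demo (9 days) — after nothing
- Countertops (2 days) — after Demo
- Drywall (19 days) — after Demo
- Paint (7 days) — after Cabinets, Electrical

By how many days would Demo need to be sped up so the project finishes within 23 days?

Current finish: 31 days; target: 23.
Demo is on every critical path, so each day cut from Demo cuts the finish by one (this holds down to a finish of 23).
Need 31 − 23 = 8 days off Demo → Demo becomes 1 day, finish becomes 23.

8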